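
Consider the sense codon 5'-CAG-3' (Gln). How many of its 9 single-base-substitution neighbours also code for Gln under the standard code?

1

Position 1: none → 0 synonymous.
Position 2: none → 0 synonymous.
Position 3: CAA → 1 synonymous.
Total: 0 + 0 + 1 = 1.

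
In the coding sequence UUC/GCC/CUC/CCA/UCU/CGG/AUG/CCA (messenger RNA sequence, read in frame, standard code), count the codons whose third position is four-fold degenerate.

6

Codon 1 UUC (Phe): third position 2-fold.
Codon 2 GCC (Ala): third position 4-fold.
Codon 3 CUC (Leu): third position 4-fold.
Codon 4 CCA (Pro): third position 4-fold.
Codon 5 UCU (Ser): third position 4-fold.
Codon 6 CGG (Arg): third position 4-fold.
Codon 7 AUG (Met): third position 1-fold.
Codon 8 CCA (Pro): third position 4-fold.
Four-fold degenerate third positions: 6.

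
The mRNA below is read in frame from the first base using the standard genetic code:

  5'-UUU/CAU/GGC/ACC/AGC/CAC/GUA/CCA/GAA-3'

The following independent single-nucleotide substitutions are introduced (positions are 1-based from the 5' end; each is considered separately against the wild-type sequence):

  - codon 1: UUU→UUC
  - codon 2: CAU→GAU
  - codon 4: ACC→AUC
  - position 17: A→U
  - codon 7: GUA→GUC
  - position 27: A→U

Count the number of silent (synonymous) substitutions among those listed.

2

Codon 1: UUU (Phe) → UUC (Phe) — synonymous.
Codon 2: CAU (His) → GAU (Asp) — missense.
Codon 4: ACC (Thr) → AUC (Ile) — missense.
Codon 6: CAC (His) → CUC (Leu) — missense.
Codon 7: GUA (Val) → GUC (Val) — synonymous.
Codon 9: GAA (Glu) → GAU (Asp) — missense.
Synonymous: 2 of 6.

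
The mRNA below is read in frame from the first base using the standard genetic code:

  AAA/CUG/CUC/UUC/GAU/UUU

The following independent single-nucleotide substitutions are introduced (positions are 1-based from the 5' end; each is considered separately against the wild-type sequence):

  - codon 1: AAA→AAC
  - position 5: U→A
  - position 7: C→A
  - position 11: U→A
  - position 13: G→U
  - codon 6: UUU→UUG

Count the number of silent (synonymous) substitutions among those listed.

0

Codon 1: AAA (Lys) → AAC (Asn) — missense.
Codon 2: CUG (Leu) → CAG (Gln) — missense.
Codon 3: CUC (Leu) → AUC (Ile) — missense.
Codon 4: UUC (Phe) → UAC (Tyr) — missense.
Codon 5: GAU (Asp) → UAU (Tyr) — missense.
Codon 6: UUU (Phe) → UUG (Leu) — missense.
Synonymous: 0 of 6.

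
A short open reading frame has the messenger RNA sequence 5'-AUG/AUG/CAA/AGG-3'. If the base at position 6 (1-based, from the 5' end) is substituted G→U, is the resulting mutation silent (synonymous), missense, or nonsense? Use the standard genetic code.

Position 6 falls in codon 2: AUG → Met.
After the substitution the codon is AUU → Ile.
Met ≠ Ile, so this is a missense mutation.

missense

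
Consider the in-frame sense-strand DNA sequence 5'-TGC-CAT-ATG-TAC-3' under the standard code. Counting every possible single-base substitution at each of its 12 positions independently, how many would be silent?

Codon 1 (TGC, Cys): 1 synonymous substitution.
Codon 2 (CAT, His): 1 synonymous substitution.
Codon 3 (ATG, Met): 0 synonymous substitutions.
Codon 4 (TAC, Tyr): 1 synonymous substitution.
Total: 1 + 1 + 0 + 1 = 3.

3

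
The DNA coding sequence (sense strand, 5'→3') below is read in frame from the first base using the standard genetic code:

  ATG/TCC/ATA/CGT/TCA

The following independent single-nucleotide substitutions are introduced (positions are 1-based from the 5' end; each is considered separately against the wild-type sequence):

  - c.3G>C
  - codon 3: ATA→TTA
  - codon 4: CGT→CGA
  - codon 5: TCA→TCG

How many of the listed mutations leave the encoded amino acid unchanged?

Codon 1: ATG (Met) → ATC (Ile) — missense.
Codon 3: ATA (Ile) → TTA (Leu) — missense.
Codon 4: CGT (Arg) → CGA (Arg) — synonymous.
Codon 5: TCA (Ser) → TCG (Ser) — synonymous.
Synonymous: 2 of 4.

2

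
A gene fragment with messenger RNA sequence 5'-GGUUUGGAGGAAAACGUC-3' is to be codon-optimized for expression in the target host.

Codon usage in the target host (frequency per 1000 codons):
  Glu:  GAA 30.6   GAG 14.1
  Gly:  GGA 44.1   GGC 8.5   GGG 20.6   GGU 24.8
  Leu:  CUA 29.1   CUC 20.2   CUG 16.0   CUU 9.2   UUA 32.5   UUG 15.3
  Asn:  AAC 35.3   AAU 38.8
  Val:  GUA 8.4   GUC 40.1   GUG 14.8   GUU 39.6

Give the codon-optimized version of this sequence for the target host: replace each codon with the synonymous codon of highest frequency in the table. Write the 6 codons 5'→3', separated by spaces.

GGA UUA GAA GAA AAU GUC

Codon 1 (Gly): best is GGA at 44.1.
Codon 2 (Leu): best is UUA at 32.5.
Codon 3 (Glu): best is GAA at 30.6.
Codon 4 (Glu): best is GAA at 30.6.
Codon 5 (Asn): best is AAU at 38.8.
Codon 6 (Val): best is GUC at 40.1.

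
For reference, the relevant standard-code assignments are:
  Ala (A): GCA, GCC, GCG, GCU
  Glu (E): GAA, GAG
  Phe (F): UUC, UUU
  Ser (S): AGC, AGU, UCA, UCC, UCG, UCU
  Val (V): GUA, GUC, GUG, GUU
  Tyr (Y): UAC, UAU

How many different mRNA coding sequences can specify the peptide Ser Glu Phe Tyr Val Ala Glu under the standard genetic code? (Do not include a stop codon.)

1536

Ser: 6 codons.
Glu: 2 codons.
Phe: 2 codons.
Tyr: 2 codons.
Val: 4 codons.
Ala: 4 codons.
Glu: 2 codons.
6 × 2 × 2 × 2 × 4 × 4 × 2 = 1536.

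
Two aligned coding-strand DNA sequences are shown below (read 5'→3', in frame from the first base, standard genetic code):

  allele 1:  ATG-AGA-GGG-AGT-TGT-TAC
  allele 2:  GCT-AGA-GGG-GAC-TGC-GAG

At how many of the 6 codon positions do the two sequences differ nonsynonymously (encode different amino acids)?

Codon 1: ATG Met / GCT Ala — nonsynonymous.
Codon 2: AGA Arg / AGA Arg — identical.
Codon 3: GGG Gly / GGG Gly — identical.
Codon 4: AGT Ser / GAC Asp — nonsynonymous.
Codon 5: TGT Cys / TGC Cys — synonymous.
Codon 6: TAC Tyr / GAG Glu — nonsynonymous.
Nonsynonymous differences: 3.

3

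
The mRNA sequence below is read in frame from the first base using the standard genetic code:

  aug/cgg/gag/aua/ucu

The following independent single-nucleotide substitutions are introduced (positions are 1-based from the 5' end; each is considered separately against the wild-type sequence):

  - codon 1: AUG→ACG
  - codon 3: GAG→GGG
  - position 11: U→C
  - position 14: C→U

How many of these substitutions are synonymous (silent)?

0

Codon 1: AUG (Met) → ACG (Thr) — missense.
Codon 3: GAG (Glu) → GGG (Gly) — missense.
Codon 4: AUA (Ile) → ACA (Thr) — missense.
Codon 5: UCU (Ser) → UUU (Phe) — missense.
Synonymous: 0 of 4.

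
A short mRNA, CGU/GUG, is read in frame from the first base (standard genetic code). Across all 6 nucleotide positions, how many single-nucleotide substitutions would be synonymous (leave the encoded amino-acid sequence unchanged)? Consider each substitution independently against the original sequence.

Codon 1 (CGU, Arg): 3 synonymous substitutions.
Codon 2 (GUG, Val): 3 synonymous substitutions.
Total: 3 + 3 = 6.

6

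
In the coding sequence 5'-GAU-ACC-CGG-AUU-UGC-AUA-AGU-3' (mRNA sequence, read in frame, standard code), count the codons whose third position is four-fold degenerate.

2

Codon 1 GAU (Asp): third position 2-fold.
Codon 2 ACC (Thr): third position 4-fold.
Codon 3 CGG (Arg): third position 4-fold.
Codon 4 AUU (Ile): third position 3-fold.
Codon 5 UGC (Cys): third position 2-fold.
Codon 6 AUA (Ile): third position 3-fold.
Codon 7 AGU (Ser): third position 2-fold.
Four-fold degenerate third positions: 2.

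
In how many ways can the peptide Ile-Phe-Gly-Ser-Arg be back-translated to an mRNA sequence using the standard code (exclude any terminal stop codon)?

864

Ile: 3 codons.
Phe: 2 codons.
Gly: 4 codons.
Ser: 6 codons.
Arg: 6 codons.
3 × 2 × 4 × 6 × 6 = 864.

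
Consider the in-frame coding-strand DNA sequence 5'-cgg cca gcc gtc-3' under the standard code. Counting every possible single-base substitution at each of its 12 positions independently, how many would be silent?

13

Codon 1 (CGG, Arg): 4 synonymous substitutions.
Codon 2 (CCA, Pro): 3 synonymous substitutions.
Codon 3 (GCC, Ala): 3 synonymous substitutions.
Codon 4 (GTC, Val): 3 synonymous substitutions.
Total: 4 + 3 + 3 + 3 = 13.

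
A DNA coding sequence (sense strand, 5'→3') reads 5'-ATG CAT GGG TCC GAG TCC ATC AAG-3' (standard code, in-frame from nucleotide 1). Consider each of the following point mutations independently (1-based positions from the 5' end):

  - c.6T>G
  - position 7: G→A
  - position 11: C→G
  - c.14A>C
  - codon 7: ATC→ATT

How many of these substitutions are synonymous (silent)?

Codon 2: CAT (His) → CAG (Gln) — missense.
Codon 3: GGG (Gly) → AGG (Arg) — missense.
Codon 4: TCC (Ser) → TGC (Cys) — missense.
Codon 5: GAG (Glu) → GCG (Ala) — missense.
Codon 7: ATC (Ile) → ATT (Ile) — synonymous.
Synonymous: 1 of 5.

1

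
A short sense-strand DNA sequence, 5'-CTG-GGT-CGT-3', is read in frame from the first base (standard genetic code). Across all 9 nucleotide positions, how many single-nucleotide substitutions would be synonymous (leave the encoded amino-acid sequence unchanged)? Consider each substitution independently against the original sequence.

Codon 1 (CTG, Leu): 4 synonymous substitutions.
Codon 2 (GGT, Gly): 3 synonymous substitutions.
Codon 3 (CGT, Arg): 3 synonymous substitutions.
Total: 4 + 3 + 3 = 10.

10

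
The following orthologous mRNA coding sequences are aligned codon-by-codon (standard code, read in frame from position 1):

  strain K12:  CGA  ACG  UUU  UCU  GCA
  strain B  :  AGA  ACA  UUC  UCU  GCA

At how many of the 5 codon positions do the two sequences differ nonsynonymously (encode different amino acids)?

0

Codon 1: CGA Arg / AGA Arg — synonymous.
Codon 2: ACG Thr / ACA Thr — synonymous.
Codon 3: UUU Phe / UUC Phe — synonymous.
Codon 4: UCU Ser / UCU Ser — identical.
Codon 5: GCA Ala / GCA Ala — identical.
Nonsynonymous differences: 0.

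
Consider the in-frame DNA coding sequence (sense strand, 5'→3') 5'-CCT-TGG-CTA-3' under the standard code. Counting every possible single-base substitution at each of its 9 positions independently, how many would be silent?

7

Codon 1 (CCT, Pro): 3 synonymous substitutions.
Codon 2 (TGG, Trp): 0 synonymous substitutions.
Codon 3 (CTA, Leu): 4 synonymous substitutions.
Total: 3 + 0 + 4 = 7.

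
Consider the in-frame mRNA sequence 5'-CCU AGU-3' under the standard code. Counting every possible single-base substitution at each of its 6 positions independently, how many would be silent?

4

Codon 1 (CCU, Pro): 3 synonymous substitutions.
Codon 2 (AGU, Ser): 1 synonymous substitution.
Total: 3 + 1 = 4.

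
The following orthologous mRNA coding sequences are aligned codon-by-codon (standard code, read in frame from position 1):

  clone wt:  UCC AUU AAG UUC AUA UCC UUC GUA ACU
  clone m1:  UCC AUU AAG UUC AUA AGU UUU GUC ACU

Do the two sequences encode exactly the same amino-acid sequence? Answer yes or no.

yes

Codon 1: UCC Ser / UCC Ser — identical.
Codon 2: AUU Ile / AUU Ile — identical.
Codon 3: AAG Lys / AAG Lys — identical.
Codon 4: UUC Phe / UUC Phe — identical.
Codon 5: AUA Ile / AUA Ile — identical.
Codon 6: UCC Ser / AGU Ser — synonymous.
Codon 7: UUC Phe / UUU Phe — synonymous.
Codon 8: GUA Val / GUC Val — synonymous.
Codon 9: ACU Thr / ACU Thr — identical.
Nonsynonymous differences: 0 → same protein.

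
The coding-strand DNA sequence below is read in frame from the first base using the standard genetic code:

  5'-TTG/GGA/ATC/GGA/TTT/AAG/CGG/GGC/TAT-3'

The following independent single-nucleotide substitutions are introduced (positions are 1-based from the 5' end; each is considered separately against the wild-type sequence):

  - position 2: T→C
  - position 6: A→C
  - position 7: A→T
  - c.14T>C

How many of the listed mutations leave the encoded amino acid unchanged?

Codon 1: TTG (Leu) → TCG (Ser) — missense.
Codon 2: GGA (Gly) → GGC (Gly) — synonymous.
Codon 3: ATC (Ile) → TTC (Phe) — missense.
Codon 5: TTT (Phe) → TCT (Ser) — missense.
Synonymous: 1 of 4.

1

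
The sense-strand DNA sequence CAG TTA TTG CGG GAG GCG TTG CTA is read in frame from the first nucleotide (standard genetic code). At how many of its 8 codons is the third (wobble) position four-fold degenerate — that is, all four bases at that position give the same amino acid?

Codon 1 CAG (Gln): third position 2-fold.
Codon 2 TTA (Leu): third position 2-fold.
Codon 3 TTG (Leu): third position 2-fold.
Codon 4 CGG (Arg): third position 4-fold.
Codon 5 GAG (Glu): third position 2-fold.
Codon 6 GCG (Ala): third position 4-fold.
Codon 7 TTG (Leu): third position 2-fold.
Codon 8 CTA (Leu): third position 4-fold.
Four-fold degenerate third positions: 3.

3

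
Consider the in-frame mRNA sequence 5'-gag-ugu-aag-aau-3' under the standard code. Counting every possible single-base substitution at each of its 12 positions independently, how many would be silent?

4

Codon 1 (GAG, Glu): 1 synonymous substitution.
Codon 2 (UGU, Cys): 1 synonymous substitution.
Codon 3 (AAG, Lys): 1 synonymous substitution.
Codon 4 (AAU, Asn): 1 synonymous substitution.
Total: 1 + 1 + 1 + 1 = 4.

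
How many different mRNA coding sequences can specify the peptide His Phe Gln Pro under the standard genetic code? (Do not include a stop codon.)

His: 2 codons.
Phe: 2 codons.
Gln: 2 codons.
Pro: 4 codons.
2 × 2 × 2 × 4 = 32.

32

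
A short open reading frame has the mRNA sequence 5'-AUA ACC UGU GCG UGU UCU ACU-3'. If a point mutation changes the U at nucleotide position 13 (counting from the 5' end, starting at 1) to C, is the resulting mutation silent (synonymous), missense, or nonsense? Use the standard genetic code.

Position 13 falls in codon 5: UGU → Cys.
After the substitution the codon is CGU → Arg.
Cys ≠ Arg, so this is a missense mutation.

missense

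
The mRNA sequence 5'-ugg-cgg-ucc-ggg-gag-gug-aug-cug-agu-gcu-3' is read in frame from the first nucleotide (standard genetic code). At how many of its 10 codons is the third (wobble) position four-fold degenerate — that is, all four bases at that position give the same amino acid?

6

Codon 1 UGG (Trp): third position 1-fold.
Codon 2 CGG (Arg): third position 4-fold.
Codon 3 UCC (Ser): third position 4-fold.
Codon 4 GGG (Gly): third position 4-fold.
Codon 5 GAG (Glu): third position 2-fold.
Codon 6 GUG (Val): third position 4-fold.
Codon 7 AUG (Met): third position 1-fold.
Codon 8 CUG (Leu): third position 4-fold.
Codon 9 AGU (Ser): third position 2-fold.
Codon 10 GCU (Ala): third position 4-fold.
Four-fold degenerate third positions: 6.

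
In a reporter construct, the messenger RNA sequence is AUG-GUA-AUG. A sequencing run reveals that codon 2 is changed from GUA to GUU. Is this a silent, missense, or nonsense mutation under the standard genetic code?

silent

Position 6 falls in codon 2: GUA → Val.
After the substitution the codon is GUU → Val.
Both encode Val, so the change is synonymous.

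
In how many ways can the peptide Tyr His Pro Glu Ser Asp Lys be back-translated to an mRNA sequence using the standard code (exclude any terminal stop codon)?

768

Tyr: 2 codons.
His: 2 codons.
Pro: 4 codons.
Glu: 2 codons.
Ser: 6 codons.
Asp: 2 codons.
Lys: 2 codons.
2 × 2 × 4 × 2 × 6 × 2 × 2 = 768.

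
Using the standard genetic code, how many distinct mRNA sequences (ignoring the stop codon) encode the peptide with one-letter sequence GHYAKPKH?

2048

Gly: 4 codons.
His: 2 codons.
Tyr: 2 codons.
Ala: 4 codons.
Lys: 2 codons.
Pro: 4 codons.
Lys: 2 codons.
His: 2 codons.
4 × 2 × 2 × 4 × 2 × 4 × 2 × 2 = 2048.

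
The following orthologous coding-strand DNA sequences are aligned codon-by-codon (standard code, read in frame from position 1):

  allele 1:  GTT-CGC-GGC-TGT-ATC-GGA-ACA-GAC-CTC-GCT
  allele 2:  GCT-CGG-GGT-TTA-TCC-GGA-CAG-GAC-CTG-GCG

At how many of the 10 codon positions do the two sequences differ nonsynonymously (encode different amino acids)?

4

Codon 1: GTT Val / GCT Ala — nonsynonymous.
Codon 2: CGC Arg / CGG Arg — synonymous.
Codon 3: GGC Gly / GGT Gly — synonymous.
Codon 4: TGT Cys / TTA Leu — nonsynonymous.
Codon 5: ATC Ile / TCC Ser — nonsynonymous.
Codon 6: GGA Gly / GGA Gly — identical.
Codon 7: ACA Thr / CAG Gln — nonsynonymous.
Codon 8: GAC Asp / GAC Asp — identical.
Codon 9: CTC Leu / CTG Leu — synonymous.
Codon 10: GCT Ala / GCG Ala — synonymous.
Nonsynonymous differences: 4.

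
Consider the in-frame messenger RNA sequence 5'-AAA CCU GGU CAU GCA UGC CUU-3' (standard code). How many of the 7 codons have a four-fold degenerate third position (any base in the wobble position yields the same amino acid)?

Codon 1 AAA (Lys): third position 2-fold.
Codon 2 CCU (Pro): third position 4-fold.
Codon 3 GGU (Gly): third position 4-fold.
Codon 4 CAU (His): third position 2-fold.
Codon 5 GCA (Ala): third position 4-fold.
Codon 6 UGC (Cys): third position 2-fold.
Codon 7 CUU (Leu): third position 4-fold.
Four-fold degenerate third positions: 4.

4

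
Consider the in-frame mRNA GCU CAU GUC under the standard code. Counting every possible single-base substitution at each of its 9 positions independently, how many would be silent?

7

Codon 1 (GCU, Ala): 3 synonymous substitutions.
Codon 2 (CAU, His): 1 synonymous substitution.
Codon 3 (GUC, Val): 3 synonymous substitutions.
Total: 3 + 1 + 3 = 7.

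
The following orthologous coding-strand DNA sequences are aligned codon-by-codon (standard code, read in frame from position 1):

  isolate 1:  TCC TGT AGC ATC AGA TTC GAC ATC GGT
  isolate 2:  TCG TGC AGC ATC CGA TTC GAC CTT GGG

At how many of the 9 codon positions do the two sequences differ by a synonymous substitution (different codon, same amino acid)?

4

Codon 1: TCC Ser / TCG Ser — synonymous.
Codon 2: TGT Cys / TGC Cys — synonymous.
Codon 3: AGC Ser / AGC Ser — identical.
Codon 4: ATC Ile / ATC Ile — identical.
Codon 5: AGA Arg / CGA Arg — synonymous.
Codon 6: TTC Phe / TTC Phe — identical.
Codon 7: GAC Asp / GAC Asp — identical.
Codon 8: ATC Ile / CTT Leu — nonsynonymous.
Codon 9: GGT Gly / GGG Gly — synonymous.
Synonymous differences: 4.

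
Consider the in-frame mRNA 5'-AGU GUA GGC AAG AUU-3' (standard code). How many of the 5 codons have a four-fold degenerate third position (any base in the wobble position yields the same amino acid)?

Codon 1 AGU (Ser): third position 2-fold.
Codon 2 GUA (Val): third position 4-fold.
Codon 3 GGC (Gly): third position 4-fold.
Codon 4 AAG (Lys): third position 2-fold.
Codon 5 AUU (Ile): third position 3-fold.
Four-fold degenerate third positions: 2.

2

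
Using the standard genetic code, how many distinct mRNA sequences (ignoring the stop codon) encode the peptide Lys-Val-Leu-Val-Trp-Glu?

Lys: 2 codons.
Val: 4 codons.
Leu: 6 codons.
Val: 4 codons.
Trp: 1 codon.
Glu: 2 codons.
2 × 4 × 6 × 4 × 1 × 2 = 384.

384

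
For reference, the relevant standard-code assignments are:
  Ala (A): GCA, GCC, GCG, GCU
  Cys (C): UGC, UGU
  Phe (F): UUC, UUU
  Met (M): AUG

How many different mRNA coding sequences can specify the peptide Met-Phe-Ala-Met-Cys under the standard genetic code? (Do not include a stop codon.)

Met: 1 codon.
Phe: 2 codons.
Ala: 4 codons.
Met: 1 codon.
Cys: 2 codons.
1 × 2 × 4 × 1 × 2 = 16.

16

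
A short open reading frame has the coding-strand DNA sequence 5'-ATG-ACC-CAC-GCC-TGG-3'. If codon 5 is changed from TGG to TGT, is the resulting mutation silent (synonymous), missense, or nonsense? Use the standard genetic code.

Position 15 falls in codon 5: TGG → Trp.
After the substitution the codon is TGT → Cys.
Trp ≠ Cys, so this is a missense mutation.

missense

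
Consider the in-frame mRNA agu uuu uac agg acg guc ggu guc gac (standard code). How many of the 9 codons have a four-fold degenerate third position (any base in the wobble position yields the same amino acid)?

Codon 1 AGU (Ser): third position 2-fold.
Codon 2 UUU (Phe): third position 2-fold.
Codon 3 UAC (Tyr): third position 2-fold.
Codon 4 AGG (Arg): third position 2-fold.
Codon 5 ACG (Thr): third position 4-fold.
Codon 6 GUC (Val): third position 4-fold.
Codon 7 GGU (Gly): third position 4-fold.
Codon 8 GUC (Val): third position 4-fold.
Codon 9 GAC (Asp): third position 2-fold.
Four-fold degenerate third positions: 4.

4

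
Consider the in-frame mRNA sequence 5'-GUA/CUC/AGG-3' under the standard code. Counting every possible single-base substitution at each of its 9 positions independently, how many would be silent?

8

Codon 1 (GUA, Val): 3 synonymous substitutions.
Codon 2 (CUC, Leu): 3 synonymous substitutions.
Codon 3 (AGG, Arg): 2 synonymous substitutions.
Total: 3 + 3 + 2 = 8.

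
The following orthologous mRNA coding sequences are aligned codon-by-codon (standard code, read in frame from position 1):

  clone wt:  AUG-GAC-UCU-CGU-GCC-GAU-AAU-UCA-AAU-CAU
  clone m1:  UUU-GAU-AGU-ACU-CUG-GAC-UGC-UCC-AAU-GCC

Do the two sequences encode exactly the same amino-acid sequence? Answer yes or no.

Codon 1: AUG Met / UUU Phe — nonsynonymous.
Codon 2: GAC Asp / GAU Asp — synonymous.
Codon 3: UCU Ser / AGU Ser — synonymous.
Codon 4: CGU Arg / ACU Thr — nonsynonymous.
Codon 5: GCC Ala / CUG Leu — nonsynonymous.
Codon 6: GAU Asp / GAC Asp — synonymous.
Codon 7: AAU Asn / UGC Cys — nonsynonymous.
Codon 8: UCA Ser / UCC Ser — synonymous.
Codon 9: AAU Asn / AAU Asn — identical.
Codon 10: CAU His / GCC Ala — nonsynonymous.
Nonsynonymous differences: 5 → different protein.

no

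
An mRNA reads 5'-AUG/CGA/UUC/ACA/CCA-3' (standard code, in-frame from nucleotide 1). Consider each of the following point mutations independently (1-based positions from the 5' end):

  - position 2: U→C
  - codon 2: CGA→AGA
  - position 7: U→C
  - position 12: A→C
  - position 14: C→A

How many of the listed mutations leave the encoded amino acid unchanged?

Codon 1: AUG (Met) → ACG (Thr) — missense.
Codon 2: CGA (Arg) → AGA (Arg) — synonymous.
Codon 3: UUC (Phe) → CUC (Leu) — missense.
Codon 4: ACA (Thr) → ACC (Thr) — synonymous.
Codon 5: CCA (Pro) → CAA (Gln) — missense.
Synonymous: 2 of 5.

2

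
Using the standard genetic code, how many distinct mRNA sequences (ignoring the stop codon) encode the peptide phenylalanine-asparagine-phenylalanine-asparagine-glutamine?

32

Phe: 2 codons.
Asn: 2 codons.
Phe: 2 codons.
Asn: 2 codons.
Gln: 2 codons.
2 × 2 × 2 × 2 × 2 = 32.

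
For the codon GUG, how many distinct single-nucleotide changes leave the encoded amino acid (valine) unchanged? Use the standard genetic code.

Position 1: none → 0 synonymous.
Position 2: none → 0 synonymous.
Position 3: GUU, GUC, GUA → 3 synonymous.
Total: 0 + 0 + 3 = 3.

3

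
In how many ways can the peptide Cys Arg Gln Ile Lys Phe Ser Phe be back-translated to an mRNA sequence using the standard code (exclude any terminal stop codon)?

3456

Cys: 2 codons.
Arg: 6 codons.
Gln: 2 codons.
Ile: 3 codons.
Lys: 2 codons.
Phe: 2 codons.
Ser: 6 codons.
Phe: 2 codons.
2 × 6 × 2 × 3 × 2 × 2 × 6 × 2 = 3456.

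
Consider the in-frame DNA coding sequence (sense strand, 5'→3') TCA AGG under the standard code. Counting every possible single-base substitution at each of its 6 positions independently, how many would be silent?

Codon 1 (TCA, Ser): 3 synonymous substitutions.
Codon 2 (AGG, Arg): 2 synonymous substitutions.
Total: 3 + 2 = 5.

5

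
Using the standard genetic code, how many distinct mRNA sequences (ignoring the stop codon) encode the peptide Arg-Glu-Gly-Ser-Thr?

Arg: 6 codons.
Glu: 2 codons.
Gly: 4 codons.
Ser: 6 codons.
Thr: 4 codons.
6 × 2 × 4 × 6 × 4 = 1152.

1152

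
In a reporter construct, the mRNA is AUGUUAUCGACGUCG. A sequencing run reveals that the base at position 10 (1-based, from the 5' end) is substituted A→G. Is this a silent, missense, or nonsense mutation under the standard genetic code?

Position 10 falls in codon 4: ACG → Thr.
After the substitution the codon is GCG → Ala.
Thr ≠ Ala, so this is a missense mutation.

missense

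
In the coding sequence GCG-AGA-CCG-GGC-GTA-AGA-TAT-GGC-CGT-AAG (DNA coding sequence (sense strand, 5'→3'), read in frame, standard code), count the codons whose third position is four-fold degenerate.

Codon 1 GCG (Ala): third position 4-fold.
Codon 2 AGA (Arg): third position 2-fold.
Codon 3 CCG (Pro): third position 4-fold.
Codon 4 GGC (Gly): third position 4-fold.
Codon 5 GTA (Val): third position 4-fold.
Codon 6 AGA (Arg): third position 2-fold.
Codon 7 TAT (Tyr): third position 2-fold.
Codon 8 GGC (Gly): third position 4-fold.
Codon 9 CGT (Arg): third position 4-fold.
Codon 10 AAG (Lys): third position 2-fold.
Four-fold degenerate third positions: 6.

6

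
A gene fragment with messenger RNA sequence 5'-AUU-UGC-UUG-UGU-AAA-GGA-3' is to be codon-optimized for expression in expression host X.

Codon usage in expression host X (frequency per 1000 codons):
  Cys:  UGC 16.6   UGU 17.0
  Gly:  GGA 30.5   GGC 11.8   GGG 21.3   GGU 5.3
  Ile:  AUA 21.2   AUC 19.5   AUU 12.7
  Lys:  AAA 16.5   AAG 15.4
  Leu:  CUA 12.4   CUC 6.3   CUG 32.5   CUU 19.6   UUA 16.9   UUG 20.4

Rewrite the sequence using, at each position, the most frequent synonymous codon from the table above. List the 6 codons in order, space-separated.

AUA UGU CUG UGU AAA GGA

Codon 1 (Ile): best is AUA at 21.2.
Codon 2 (Cys): best is UGU at 17.0.
Codon 3 (Leu): best is CUG at 32.5.
Codon 4 (Cys): best is UGU at 17.0.
Codon 5 (Lys): best is AAA at 16.5.
Codon 6 (Gly): best is GGA at 30.5.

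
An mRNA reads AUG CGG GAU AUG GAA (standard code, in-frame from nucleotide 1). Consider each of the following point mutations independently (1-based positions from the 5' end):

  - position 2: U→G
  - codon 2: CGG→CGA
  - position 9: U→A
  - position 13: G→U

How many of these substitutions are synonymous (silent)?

1

Codon 1: AUG (Met) → AGG (Arg) — missense.
Codon 2: CGG (Arg) → CGA (Arg) — synonymous.
Codon 3: GAU (Asp) → GAA (Glu) — missense.
Codon 5: GAA (Glu) → UAA (Stop) — nonsense.
Synonymous: 1 of 4.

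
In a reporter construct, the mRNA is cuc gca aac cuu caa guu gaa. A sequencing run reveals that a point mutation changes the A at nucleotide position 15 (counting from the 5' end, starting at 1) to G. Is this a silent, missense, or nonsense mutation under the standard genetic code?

Position 15 falls in codon 5: CAA → Gln.
After the substitution the codon is CAG → Gln.
Both encode Gln, so the change is synonymous.

silent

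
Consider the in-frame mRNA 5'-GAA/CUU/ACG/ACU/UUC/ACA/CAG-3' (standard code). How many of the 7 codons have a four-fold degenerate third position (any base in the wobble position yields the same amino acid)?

Codon 1 GAA (Glu): third position 2-fold.
Codon 2 CUU (Leu): third position 4-fold.
Codon 3 ACG (Thr): third position 4-fold.
Codon 4 ACU (Thr): third position 4-fold.
Codon 5 UUC (Phe): third position 2-fold.
Codon 6 ACA (Thr): third position 4-fold.
Codon 7 CAG (Gln): third position 2-fold.
Four-fold degenerate third positions: 4.

4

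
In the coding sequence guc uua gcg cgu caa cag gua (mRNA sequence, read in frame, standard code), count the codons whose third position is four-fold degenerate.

Codon 1 GUC (Val): third position 4-fold.
Codon 2 UUA (Leu): third position 2-fold.
Codon 3 GCG (Ala): third position 4-fold.
Codon 4 CGU (Arg): third position 4-fold.
Codon 5 CAA (Gln): third position 2-fold.
Codon 6 CAG (Gln): third position 2-fold.
Codon 7 GUA (Val): third position 4-fold.
Four-fold degenerate third positions: 4.

4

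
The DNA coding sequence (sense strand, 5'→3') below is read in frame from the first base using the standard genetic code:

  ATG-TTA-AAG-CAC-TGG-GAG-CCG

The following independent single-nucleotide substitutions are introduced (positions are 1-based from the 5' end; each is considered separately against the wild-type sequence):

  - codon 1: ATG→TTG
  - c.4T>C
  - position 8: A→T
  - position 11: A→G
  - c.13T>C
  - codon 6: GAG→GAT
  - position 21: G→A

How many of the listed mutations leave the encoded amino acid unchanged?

Codon 1: ATG (Met) → TTG (Leu) — missense.
Codon 2: TTA (Leu) → CTA (Leu) — synonymous.
Codon 3: AAG (Lys) → ATG (Met) — missense.
Codon 4: CAC (His) → CGC (Arg) — missense.
Codon 5: TGG (Trp) → CGG (Arg) — missense.
Codon 6: GAG (Glu) → GAT (Asp) — missense.
Codon 7: CCG (Pro) → CCA (Pro) — synonymous.
Synonymous: 2 of 7.

2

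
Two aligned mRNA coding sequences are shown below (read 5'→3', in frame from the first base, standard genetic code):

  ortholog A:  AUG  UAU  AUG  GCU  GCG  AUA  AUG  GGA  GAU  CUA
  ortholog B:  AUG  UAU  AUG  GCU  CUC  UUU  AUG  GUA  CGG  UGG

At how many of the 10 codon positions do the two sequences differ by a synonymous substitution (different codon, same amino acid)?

Codon 1: AUG Met / AUG Met — identical.
Codon 2: UAU Tyr / UAU Tyr — identical.
Codon 3: AUG Met / AUG Met — identical.
Codon 4: GCU Ala / GCU Ala — identical.
Codon 5: GCG Ala / CUC Leu — nonsynonymous.
Codon 6: AUA Ile / UUU Phe — nonsynonymous.
Codon 7: AUG Met / AUG Met — identical.
Codon 8: GGA Gly / GUA Val — nonsynonymous.
Codon 9: GAU Asp / CGG Arg — nonsynonymous.
Codon 10: CUA Leu / UGG Trp — nonsynonymous.
Synonymous differences: 0.

0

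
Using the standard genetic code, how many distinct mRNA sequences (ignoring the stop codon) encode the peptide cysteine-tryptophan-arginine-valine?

Cys: 2 codons.
Trp: 1 codon.
Arg: 6 codons.
Val: 4 codons.
2 × 1 × 6 × 4 = 48.

48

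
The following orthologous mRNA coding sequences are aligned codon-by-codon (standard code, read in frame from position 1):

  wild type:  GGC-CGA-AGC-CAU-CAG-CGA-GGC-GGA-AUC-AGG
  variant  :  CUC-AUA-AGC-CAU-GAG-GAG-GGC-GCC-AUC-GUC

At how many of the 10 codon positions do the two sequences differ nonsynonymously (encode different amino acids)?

6

Codon 1: GGC Gly / CUC Leu — nonsynonymous.
Codon 2: CGA Arg / AUA Ile — nonsynonymous.
Codon 3: AGC Ser / AGC Ser — identical.
Codon 4: CAU His / CAU His — identical.
Codon 5: CAG Gln / GAG Glu — nonsynonymous.
Codon 6: CGA Arg / GAG Glu — nonsynonymous.
Codon 7: GGC Gly / GGC Gly — identical.
Codon 8: GGA Gly / GCC Ala — nonsynonymous.
Codon 9: AUC Ile / AUC Ile — identical.
Codon 10: AGG Arg / GUC Val — nonsynonymous.
Nonsynonymous differences: 6.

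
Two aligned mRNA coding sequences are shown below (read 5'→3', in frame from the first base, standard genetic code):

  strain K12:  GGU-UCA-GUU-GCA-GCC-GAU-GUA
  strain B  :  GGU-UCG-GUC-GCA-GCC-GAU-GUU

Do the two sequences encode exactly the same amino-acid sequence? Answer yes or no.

Codon 1: GGU Gly / GGU Gly — identical.
Codon 2: UCA Ser / UCG Ser — synonymous.
Codon 3: GUU Val / GUC Val — synonymous.
Codon 4: GCA Ala / GCA Ala — identical.
Codon 5: GCC Ala / GCC Ala — identical.
Codon 6: GAU Asp / GAU Asp — identical.
Codon 7: GUA Val / GUU Val — synonymous.
Nonsynonymous differences: 0 → same protein.

yes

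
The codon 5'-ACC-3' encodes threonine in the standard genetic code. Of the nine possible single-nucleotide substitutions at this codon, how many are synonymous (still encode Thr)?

Position 1: none → 0 synonymous.
Position 2: none → 0 synonymous.
Position 3: ACU, ACA, ACG → 3 synonymous.
Total: 0 + 0 + 3 = 3.

3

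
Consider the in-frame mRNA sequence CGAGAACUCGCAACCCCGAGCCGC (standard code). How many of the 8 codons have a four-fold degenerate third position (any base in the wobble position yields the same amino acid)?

Codon 1 CGA (Arg): third position 4-fold.
Codon 2 GAA (Glu): third position 2-fold.
Codon 3 CUC (Leu): third position 4-fold.
Codon 4 GCA (Ala): third position 4-fold.
Codon 5 ACC (Thr): third position 4-fold.
Codon 6 CCG (Pro): third position 4-fold.
Codon 7 AGC (Ser): third position 2-fold.
Codon 8 CGC (Arg): third position 4-fold.
Four-fold degenerate third positions: 6.

6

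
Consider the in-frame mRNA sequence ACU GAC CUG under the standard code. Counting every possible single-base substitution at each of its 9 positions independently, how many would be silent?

Codon 1 (ACU, Thr): 3 synonymous substitutions.
Codon 2 (GAC, Asp): 1 synonymous substitution.
Codon 3 (CUG, Leu): 4 synonymous substitutions.
Total: 3 + 1 + 4 = 8.

8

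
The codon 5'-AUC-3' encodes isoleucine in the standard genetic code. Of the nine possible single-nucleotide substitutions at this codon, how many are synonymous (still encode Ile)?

2

Position 1: none → 0 synonymous.
Position 2: none → 0 synonymous.
Position 3: AUU, AUA → 2 synonymous.
Total: 0 + 0 + 2 = 2.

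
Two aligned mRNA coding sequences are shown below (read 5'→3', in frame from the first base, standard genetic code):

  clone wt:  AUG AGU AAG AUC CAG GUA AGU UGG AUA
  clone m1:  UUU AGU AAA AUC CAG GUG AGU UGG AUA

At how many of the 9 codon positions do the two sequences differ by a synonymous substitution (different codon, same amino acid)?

Codon 1: AUG Met / UUU Phe — nonsynonymous.
Codon 2: AGU Ser / AGU Ser — identical.
Codon 3: AAG Lys / AAA Lys — synonymous.
Codon 4: AUC Ile / AUC Ile — identical.
Codon 5: CAG Gln / CAG Gln — identical.
Codon 6: GUA Val / GUG Val — synonymous.
Codon 7: AGU Ser / AGU Ser — identical.
Codon 8: UGG Trp / UGG Trp — identical.
Codon 9: AUA Ile / AUA Ile — identical.
Synonymous differences: 2.

2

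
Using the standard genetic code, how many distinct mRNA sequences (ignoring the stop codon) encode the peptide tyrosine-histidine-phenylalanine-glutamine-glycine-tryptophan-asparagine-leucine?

Tyr: 2 codons.
His: 2 codons.
Phe: 2 codons.
Gln: 2 codons.
Gly: 4 codons.
Trp: 1 codon.
Asn: 2 codons.
Leu: 6 codons.
2 × 2 × 2 × 2 × 4 × 1 × 2 × 6 = 768.

768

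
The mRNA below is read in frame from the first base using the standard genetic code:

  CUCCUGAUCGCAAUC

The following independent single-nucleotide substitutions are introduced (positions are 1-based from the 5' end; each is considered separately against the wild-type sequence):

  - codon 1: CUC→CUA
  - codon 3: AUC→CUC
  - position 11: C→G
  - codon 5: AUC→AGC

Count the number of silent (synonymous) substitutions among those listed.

1

Codon 1: CUC (Leu) → CUA (Leu) — synonymous.
Codon 3: AUC (Ile) → CUC (Leu) — missense.
Codon 4: GCA (Ala) → GGA (Gly) — missense.
Codon 5: AUC (Ile) → AGC (Ser) — missense.
Synonymous: 1 of 4.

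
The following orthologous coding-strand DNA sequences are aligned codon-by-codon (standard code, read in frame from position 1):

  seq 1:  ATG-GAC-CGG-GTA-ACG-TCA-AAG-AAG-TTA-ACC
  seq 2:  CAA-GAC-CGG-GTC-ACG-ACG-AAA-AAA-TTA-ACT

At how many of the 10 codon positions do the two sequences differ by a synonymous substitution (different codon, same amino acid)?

4

Codon 1: ATG Met / CAA Gln — nonsynonymous.
Codon 2: GAC Asp / GAC Asp — identical.
Codon 3: CGG Arg / CGG Arg — identical.
Codon 4: GTA Val / GTC Val — synonymous.
Codon 5: ACG Thr / ACG Thr — identical.
Codon 6: TCA Ser / ACG Thr — nonsynonymous.
Codon 7: AAG Lys / AAA Lys — synonymous.
Codon 8: AAG Lys / AAA Lys — synonymous.
Codon 9: TTA Leu / TTA Leu — identical.
Codon 10: ACC Thr / ACT Thr — synonymous.
Synonymous differences: 4.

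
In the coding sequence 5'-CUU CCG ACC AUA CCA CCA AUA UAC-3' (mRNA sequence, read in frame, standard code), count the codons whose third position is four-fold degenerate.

Codon 1 CUU (Leu): third position 4-fold.
Codon 2 CCG (Pro): third position 4-fold.
Codon 3 ACC (Thr): third position 4-fold.
Codon 4 AUA (Ile): third position 3-fold.
Codon 5 CCA (Pro): third position 4-fold.
Codon 6 CCA (Pro): third position 4-fold.
Codon 7 AUA (Ile): third position 3-fold.
Codon 8 UAC (Tyr): third position 2-fold.
Four-fold degenerate third positions: 5.

5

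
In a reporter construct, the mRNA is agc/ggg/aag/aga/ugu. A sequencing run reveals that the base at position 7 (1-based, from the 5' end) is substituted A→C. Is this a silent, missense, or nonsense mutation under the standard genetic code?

missense

Position 7 falls in codon 3: AAG → Lys.
After the substitution the codon is CAG → Gln.
Lys ≠ Gln, so this is a missense mutation.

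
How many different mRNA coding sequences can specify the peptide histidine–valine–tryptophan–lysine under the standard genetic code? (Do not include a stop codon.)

16

His: 2 codons.
Val: 4 codons.
Trp: 1 codon.
Lys: 2 codons.
2 × 4 × 1 × 2 = 16.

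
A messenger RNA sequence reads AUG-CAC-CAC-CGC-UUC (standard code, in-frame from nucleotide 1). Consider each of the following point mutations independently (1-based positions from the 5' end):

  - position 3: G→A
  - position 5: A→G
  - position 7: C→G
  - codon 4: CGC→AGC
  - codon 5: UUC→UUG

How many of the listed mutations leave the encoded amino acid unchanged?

Codon 1: AUG (Met) → AUA (Ile) — missense.
Codon 2: CAC (His) → CGC (Arg) — missense.
Codon 3: CAC (His) → GAC (Asp) — missense.
Codon 4: CGC (Arg) → AGC (Ser) — missense.
Codon 5: UUC (Phe) → UUG (Leu) — missense.
Synonymous: 0 of 5.

0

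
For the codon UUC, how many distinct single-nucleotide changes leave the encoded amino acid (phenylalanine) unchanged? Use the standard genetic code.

1

Position 1: none → 0 synonymous.
Position 2: none → 0 synonymous.
Position 3: UUU → 1 synonymous.
Total: 0 + 0 + 1 = 1.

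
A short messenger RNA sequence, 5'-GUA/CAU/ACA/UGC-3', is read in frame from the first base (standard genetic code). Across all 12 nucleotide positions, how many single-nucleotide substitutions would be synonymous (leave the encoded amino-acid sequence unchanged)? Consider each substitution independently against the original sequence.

8

Codon 1 (GUA, Val): 3 synonymous substitutions.
Codon 2 (CAU, His): 1 synonymous substitution.
Codon 3 (ACA, Thr): 3 synonymous substitutions.
Codon 4 (UGC, Cys): 1 synonymous substitution.
Total: 3 + 1 + 3 + 1 = 8.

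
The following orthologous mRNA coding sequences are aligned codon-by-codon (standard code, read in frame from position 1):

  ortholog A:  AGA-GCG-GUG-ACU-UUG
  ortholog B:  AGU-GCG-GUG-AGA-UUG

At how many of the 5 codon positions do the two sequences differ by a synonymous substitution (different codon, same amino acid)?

Codon 1: AGA Arg / AGU Ser — nonsynonymous.
Codon 2: GCG Ala / GCG Ala — identical.
Codon 3: GUG Val / GUG Val — identical.
Codon 4: ACU Thr / AGA Arg — nonsynonymous.
Codon 5: UUG Leu / UUG Leu — identical.
Synonymous differences: 0.

0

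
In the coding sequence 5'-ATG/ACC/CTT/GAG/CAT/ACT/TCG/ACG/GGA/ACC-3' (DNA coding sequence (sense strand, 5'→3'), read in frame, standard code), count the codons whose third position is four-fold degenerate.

7

Codon 1 ATG (Met): third position 1-fold.
Codon 2 ACC (Thr): third position 4-fold.
Codon 3 CTT (Leu): third position 4-fold.
Codon 4 GAG (Glu): third position 2-fold.
Codon 5 CAT (His): third position 2-fold.
Codon 6 ACT (Thr): third position 4-fold.
Codon 7 TCG (Ser): third position 4-fold.
Codon 8 ACG (Thr): third position 4-fold.
Codon 9 GGA (Gly): third position 4-fold.
Codon 10 ACC (Thr): third position 4-fold.
Four-fold degenerate third positions: 7.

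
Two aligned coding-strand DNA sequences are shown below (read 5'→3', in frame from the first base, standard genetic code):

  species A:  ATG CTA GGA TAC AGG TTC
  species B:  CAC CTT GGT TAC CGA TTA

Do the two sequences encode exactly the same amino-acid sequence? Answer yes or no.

no

Codon 1: ATG Met / CAC His — nonsynonymous.
Codon 2: CTA Leu / CTT Leu — synonymous.
Codon 3: GGA Gly / GGT Gly — synonymous.
Codon 4: TAC Tyr / TAC Tyr — identical.
Codon 5: AGG Arg / CGA Arg — synonymous.
Codon 6: TTC Phe / TTA Leu — nonsynonymous.
Nonsynonymous differences: 2 → different protein.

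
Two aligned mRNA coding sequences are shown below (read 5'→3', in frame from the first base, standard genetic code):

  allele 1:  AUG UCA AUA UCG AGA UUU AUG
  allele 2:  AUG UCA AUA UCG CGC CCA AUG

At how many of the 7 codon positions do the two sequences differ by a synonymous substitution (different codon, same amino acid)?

Codon 1: AUG Met / AUG Met — identical.
Codon 2: UCA Ser / UCA Ser — identical.
Codon 3: AUA Ile / AUA Ile — identical.
Codon 4: UCG Ser / UCG Ser — identical.
Codon 5: AGA Arg / CGC Arg — synonymous.
Codon 6: UUU Phe / CCA Pro — nonsynonymous.
Codon 7: AUG Met / AUG Met — identical.
Synonymous differences: 1.

1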